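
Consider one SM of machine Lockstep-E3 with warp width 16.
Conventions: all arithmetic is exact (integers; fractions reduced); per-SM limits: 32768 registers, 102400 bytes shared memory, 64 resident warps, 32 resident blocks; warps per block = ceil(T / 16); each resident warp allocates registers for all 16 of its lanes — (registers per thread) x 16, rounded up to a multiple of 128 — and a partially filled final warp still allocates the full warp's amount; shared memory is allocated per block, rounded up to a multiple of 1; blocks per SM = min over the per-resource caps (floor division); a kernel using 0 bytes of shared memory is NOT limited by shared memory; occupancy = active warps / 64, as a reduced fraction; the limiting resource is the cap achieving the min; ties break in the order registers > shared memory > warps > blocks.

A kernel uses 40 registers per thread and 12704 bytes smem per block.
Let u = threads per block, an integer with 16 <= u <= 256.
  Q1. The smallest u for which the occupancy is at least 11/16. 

Answer: u = 81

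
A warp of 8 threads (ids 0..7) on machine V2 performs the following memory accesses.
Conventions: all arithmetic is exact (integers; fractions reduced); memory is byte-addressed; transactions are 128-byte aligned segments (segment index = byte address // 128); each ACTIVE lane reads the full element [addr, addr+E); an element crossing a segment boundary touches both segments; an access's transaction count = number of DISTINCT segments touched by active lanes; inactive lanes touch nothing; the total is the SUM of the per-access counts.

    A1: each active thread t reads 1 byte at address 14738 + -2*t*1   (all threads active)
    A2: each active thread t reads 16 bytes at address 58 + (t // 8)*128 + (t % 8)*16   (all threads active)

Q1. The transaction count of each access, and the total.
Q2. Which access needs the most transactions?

A1: 1 transaction
A2: 2 transactions

Answer: 1,2; total 3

Answer: A2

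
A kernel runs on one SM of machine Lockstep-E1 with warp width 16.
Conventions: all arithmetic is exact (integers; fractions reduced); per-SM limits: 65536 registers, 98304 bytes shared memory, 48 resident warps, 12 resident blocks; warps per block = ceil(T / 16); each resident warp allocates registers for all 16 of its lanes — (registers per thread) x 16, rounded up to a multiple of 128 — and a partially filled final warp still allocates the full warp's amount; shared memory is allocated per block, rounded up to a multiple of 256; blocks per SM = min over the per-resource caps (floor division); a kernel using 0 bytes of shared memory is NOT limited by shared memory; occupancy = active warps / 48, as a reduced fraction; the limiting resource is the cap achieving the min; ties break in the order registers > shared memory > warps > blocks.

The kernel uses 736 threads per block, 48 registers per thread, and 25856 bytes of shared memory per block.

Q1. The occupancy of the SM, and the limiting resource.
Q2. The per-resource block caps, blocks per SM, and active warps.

Answer: occupancy 23/24, limited by registers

registers: 1 block
shared memory: 3 blocks
warps: 1 block
blocks: 12 blocks

Answer: 1 block, 46 active warps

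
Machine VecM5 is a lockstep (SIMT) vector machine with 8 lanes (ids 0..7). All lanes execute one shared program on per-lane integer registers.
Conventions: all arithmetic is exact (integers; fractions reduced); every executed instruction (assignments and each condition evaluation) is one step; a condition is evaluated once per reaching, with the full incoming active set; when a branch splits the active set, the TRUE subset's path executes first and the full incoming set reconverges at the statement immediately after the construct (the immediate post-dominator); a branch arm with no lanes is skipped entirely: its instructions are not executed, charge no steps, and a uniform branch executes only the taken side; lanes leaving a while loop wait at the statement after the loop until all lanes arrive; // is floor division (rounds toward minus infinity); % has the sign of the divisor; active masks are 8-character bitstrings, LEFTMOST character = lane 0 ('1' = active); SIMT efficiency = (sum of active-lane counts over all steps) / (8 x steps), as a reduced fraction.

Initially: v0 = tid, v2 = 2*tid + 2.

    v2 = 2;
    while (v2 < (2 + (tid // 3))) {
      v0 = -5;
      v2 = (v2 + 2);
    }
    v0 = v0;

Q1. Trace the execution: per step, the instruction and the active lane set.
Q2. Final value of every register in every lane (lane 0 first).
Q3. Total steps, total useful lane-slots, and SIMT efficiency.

step 0: v2 <- 2                      11111111
step 1: eval (v2 < (2 + (tid // 3))) 11111111
step 2: v0 <- -5                     00011111
step 3: v2 <- (v2 + 2)               00011111
step 4: eval (v2 < (2 + (tid // 3))) 00011111
step 5: v0 <- v0                     11111111

Answer: 6 steps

v0: 0,1,2,-5,-5,-5,-5,-5
v2: 2,2,2,4,4,4,4,4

steps = 6; useful = 39; efficiency = 39/48 = 13/16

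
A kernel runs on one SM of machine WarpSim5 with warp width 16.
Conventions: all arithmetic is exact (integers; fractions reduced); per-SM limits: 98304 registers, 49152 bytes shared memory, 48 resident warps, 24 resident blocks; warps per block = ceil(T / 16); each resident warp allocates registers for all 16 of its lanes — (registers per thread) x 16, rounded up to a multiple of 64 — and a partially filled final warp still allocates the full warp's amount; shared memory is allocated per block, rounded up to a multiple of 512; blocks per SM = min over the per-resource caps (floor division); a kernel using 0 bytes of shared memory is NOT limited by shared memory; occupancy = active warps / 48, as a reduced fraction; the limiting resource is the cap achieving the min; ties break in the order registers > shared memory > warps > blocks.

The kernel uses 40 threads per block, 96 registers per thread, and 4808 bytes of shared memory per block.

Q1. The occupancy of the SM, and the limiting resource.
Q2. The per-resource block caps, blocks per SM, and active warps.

Answer: occupancy 9/16, limited by shared memory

registers: 21 blocks
shared memory: 9 blocks
warps: 16 blocks
blocks: 24 blocks

Answer: 9 blocks, 27 active warps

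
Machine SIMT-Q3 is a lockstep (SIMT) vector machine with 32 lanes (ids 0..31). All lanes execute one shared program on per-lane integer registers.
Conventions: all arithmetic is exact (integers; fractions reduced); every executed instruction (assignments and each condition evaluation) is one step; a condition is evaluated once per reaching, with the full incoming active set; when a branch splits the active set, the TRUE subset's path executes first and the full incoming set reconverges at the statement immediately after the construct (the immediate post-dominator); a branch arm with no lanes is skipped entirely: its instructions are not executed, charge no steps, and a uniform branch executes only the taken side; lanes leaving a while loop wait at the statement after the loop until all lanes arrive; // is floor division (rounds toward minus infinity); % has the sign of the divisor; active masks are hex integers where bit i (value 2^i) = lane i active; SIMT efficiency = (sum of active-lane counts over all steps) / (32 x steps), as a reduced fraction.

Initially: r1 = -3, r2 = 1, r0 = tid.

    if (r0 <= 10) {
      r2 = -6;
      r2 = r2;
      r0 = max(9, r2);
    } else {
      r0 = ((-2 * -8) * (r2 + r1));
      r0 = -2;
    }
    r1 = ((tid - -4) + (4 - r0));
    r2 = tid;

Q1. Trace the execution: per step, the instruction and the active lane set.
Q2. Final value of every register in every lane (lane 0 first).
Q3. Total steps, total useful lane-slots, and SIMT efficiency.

step 0: eval (r0 <= 10)              0xffffffff
step 1: r2 <- -6                     0x000007ff
step 2: r2 <- r2                     0x000007ff
step 3: r0 <- max(9, r2)             0x000007ff
step 4: r0 <- ((-2 * -8) * (r2 + r1)) 0xfffff800
step 5: r0 <- -2                     0xfffff800
step 6: r1 <- ((tid - -4) + (4 - r0)) 0xffffffff
step 7: r2 <- tid                    0xffffffff

Answer: 8 steps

r1: -1,0,1,2,3,4,5,6,7,8,9,21,22,23,24,25,26,27,28,29,30,31,32,33,34,35,36,37,38,39,40,41
r2: 0,1,2,3,4,5,6,7,8,9,10,11,12,13,14,15,16,17,18,19,20,21,22,23,24,25,26,27,28,29,30,31
r0: 9,9,9,9,9,9,9,9,9,9,9,-2,-2,-2,-2,-2,-2,-2,-2,-2,-2,-2,-2,-2,-2,-2,-2,-2,-2,-2,-2,-2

steps = 8; useful = 171; efficiency = 171/256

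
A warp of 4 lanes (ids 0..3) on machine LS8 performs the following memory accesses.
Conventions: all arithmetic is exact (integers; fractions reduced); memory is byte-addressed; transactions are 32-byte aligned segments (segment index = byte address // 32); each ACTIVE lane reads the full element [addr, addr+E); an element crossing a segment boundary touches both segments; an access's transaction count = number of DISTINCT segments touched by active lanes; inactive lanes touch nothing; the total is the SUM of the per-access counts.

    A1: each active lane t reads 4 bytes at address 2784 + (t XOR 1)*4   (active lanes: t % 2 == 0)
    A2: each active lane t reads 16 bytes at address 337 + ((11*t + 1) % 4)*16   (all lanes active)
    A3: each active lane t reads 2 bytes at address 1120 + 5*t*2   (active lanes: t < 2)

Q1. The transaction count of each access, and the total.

A1: 1 transaction
A2: 3 transactions
A3: 1 transaction

Answer: 1,3,1; total 5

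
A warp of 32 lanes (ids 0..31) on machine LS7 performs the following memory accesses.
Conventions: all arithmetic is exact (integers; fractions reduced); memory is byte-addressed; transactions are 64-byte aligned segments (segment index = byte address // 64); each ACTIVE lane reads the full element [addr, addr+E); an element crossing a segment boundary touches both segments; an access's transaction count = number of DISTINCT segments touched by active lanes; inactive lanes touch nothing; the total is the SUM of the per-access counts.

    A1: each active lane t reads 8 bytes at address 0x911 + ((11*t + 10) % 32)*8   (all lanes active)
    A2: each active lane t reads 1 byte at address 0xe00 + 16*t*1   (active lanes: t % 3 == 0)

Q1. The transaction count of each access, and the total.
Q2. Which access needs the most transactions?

A1: 5 transactions
A2: 8 transactions

Answer: 5,8; total 13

Answer: A2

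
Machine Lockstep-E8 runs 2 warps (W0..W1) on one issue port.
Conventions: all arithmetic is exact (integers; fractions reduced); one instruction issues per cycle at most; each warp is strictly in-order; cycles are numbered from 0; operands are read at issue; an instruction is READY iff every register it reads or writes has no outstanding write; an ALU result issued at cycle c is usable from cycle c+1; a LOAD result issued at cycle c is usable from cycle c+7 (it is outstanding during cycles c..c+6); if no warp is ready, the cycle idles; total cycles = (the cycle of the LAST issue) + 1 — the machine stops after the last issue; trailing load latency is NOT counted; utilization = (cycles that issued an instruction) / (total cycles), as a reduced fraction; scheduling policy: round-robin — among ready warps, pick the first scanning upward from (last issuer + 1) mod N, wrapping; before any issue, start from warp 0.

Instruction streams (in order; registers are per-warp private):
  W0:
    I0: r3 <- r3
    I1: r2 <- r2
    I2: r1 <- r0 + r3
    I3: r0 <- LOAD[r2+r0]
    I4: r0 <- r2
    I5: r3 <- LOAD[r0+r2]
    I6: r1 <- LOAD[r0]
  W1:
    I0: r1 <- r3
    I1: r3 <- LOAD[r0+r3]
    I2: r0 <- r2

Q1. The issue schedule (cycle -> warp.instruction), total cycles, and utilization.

cycle 0: W0.I0
cycle 1: W1.I0
cycle 2: W0.I1
cycle 3: W1.I1
cycle 4: W0.I2
cycle 5: W1.I2
cycle 6: W0.I3
cycle 7: idle
cycle 8: idle
cycle 9: idle
cycle 10: idle
cycle 11: idle
cycle 12: idle
cycle 13: W0.I4
cycle 14: W0.I5
cycle 15: W0.I6

Answer: 16 cycles, utilization 5/8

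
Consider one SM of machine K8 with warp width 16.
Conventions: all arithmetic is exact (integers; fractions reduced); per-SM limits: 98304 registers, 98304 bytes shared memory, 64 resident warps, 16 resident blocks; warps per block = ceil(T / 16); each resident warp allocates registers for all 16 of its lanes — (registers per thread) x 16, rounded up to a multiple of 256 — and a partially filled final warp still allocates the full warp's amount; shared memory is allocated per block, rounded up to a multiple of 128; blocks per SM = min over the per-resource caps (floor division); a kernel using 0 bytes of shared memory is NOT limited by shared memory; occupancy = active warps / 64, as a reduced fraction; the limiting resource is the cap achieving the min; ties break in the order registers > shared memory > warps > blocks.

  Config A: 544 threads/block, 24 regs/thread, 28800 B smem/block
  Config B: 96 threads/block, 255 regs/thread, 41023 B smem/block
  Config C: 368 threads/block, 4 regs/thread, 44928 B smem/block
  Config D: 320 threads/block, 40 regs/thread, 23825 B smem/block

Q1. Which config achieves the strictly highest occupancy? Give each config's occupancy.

occupancies: A 17/32, B 3/16, C 23/32, D 15/16

Answer: D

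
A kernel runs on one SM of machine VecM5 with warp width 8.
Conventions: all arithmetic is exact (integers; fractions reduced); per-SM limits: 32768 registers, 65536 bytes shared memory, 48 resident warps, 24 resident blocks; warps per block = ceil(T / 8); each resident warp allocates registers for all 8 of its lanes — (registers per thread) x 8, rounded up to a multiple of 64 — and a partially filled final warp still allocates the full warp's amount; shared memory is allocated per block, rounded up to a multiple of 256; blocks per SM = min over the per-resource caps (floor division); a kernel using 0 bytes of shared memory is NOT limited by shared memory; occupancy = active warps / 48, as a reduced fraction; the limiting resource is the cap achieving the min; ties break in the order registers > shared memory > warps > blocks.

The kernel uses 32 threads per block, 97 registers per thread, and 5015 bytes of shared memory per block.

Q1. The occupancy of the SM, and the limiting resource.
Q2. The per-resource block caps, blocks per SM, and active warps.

Answer: occupancy 3/4, limited by registers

registers: 9 blocks
shared memory: 12 blocks
warps: 12 blocks
blocks: 24 blocks

Answer: 9 blocks, 36 active warps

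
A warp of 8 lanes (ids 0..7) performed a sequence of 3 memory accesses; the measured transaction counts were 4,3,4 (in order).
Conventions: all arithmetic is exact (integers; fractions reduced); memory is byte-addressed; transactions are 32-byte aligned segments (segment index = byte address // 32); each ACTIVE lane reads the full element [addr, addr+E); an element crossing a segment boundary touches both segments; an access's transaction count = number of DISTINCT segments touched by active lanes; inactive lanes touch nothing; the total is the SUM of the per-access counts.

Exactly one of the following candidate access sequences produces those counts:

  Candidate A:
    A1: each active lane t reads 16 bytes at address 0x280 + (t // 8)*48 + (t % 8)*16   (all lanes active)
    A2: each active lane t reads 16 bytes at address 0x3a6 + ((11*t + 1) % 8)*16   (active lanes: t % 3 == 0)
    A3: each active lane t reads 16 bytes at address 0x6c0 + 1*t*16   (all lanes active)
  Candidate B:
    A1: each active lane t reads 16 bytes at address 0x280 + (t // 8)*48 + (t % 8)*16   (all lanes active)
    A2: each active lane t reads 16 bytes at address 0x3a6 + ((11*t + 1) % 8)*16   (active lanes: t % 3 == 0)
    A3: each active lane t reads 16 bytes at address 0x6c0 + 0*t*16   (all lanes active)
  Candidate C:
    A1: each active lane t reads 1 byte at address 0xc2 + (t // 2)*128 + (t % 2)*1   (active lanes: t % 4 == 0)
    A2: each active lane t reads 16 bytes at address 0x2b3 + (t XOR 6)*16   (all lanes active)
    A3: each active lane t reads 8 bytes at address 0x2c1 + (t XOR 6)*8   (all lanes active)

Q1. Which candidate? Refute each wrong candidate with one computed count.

B: A3 gives 1 transaction, not 4
C: A1 gives 2 transactions, not 4
A: all counts match (4,3,4)

Answer: A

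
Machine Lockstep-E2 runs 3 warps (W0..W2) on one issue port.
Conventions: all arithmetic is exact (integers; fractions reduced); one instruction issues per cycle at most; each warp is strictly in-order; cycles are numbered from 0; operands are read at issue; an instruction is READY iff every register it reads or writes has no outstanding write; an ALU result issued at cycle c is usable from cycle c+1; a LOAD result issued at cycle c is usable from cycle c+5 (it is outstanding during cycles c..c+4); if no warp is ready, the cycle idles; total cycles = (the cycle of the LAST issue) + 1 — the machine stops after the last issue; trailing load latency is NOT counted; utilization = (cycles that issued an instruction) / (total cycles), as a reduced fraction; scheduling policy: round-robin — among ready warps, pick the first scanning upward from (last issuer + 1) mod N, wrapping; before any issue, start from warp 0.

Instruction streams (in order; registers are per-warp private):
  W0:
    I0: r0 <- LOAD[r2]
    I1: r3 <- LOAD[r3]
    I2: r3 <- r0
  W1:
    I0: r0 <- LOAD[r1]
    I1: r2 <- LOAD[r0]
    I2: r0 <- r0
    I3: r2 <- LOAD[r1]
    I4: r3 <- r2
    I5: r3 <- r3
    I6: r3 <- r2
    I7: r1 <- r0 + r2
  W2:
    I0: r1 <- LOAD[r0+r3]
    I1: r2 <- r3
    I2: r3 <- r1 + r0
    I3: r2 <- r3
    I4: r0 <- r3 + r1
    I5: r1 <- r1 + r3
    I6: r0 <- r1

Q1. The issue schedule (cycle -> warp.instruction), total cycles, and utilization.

cycle 0: W0.I0
cycle 1: W1.I0
cycle 2: W2.I0
cycle 3: W0.I1
cycle 4: W2.I1
cycle 5: idle
cycle 6: W1.I1
cycle 7: W2.I2
cycle 8: W0.I2
cycle 9: W1.I2
cycle 10: W2.I3
cycle 11: W1.I3
cycle 12: W2.I4
cycle 13: W2.I5
cycle 14: W2.I6
cycle 15: idle
cycle 16: W1.I4
cycle 17: W1.I5
cycle 18: W1.I6
cycle 19: W1.I7

Answer: 20 cycles, utilization 9/10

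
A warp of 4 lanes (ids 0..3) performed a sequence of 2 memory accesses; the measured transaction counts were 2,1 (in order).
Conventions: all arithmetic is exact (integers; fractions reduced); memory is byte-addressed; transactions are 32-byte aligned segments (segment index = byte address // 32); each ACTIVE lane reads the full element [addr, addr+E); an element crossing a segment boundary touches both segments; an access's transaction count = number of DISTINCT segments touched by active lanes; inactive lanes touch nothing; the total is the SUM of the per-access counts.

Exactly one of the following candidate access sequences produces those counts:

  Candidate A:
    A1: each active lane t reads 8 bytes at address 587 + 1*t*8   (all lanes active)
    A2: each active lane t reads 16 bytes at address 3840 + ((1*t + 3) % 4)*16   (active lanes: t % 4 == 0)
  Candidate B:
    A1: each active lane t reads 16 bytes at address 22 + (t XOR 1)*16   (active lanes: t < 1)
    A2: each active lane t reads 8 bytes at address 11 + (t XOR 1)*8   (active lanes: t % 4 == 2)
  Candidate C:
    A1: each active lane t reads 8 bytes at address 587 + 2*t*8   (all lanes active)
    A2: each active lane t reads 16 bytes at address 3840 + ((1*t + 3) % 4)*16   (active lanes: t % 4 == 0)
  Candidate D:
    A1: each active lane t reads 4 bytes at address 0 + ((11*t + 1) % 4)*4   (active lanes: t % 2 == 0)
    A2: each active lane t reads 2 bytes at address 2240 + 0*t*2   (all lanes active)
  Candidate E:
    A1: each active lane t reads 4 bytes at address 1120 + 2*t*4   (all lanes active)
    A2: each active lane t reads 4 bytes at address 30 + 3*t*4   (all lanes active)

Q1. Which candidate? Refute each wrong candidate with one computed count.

B: A1 gives 1 transaction, not 2
C: A1 gives 3 transactions, not 2
D: A1 gives 1 transaction, not 2
E: A1 gives 1 transaction, not 2
A: all counts match (2,1)

Answer: A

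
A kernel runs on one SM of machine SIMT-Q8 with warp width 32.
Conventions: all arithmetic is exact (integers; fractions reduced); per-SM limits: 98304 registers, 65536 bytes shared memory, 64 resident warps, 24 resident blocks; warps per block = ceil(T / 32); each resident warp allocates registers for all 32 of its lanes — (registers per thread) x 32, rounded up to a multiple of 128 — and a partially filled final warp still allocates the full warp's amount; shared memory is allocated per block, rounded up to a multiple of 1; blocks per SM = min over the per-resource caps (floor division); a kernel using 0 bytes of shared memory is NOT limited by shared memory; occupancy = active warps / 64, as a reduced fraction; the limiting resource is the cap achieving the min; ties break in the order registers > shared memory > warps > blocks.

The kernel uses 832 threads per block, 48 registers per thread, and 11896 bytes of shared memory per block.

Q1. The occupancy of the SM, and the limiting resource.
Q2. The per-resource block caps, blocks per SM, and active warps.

Answer: occupancy 13/16, limited by registers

registers: 2 blocks
shared memory: 5 blocks
warps: 2 blocks
blocks: 24 blocks

Answer: 2 blocks, 52 active warps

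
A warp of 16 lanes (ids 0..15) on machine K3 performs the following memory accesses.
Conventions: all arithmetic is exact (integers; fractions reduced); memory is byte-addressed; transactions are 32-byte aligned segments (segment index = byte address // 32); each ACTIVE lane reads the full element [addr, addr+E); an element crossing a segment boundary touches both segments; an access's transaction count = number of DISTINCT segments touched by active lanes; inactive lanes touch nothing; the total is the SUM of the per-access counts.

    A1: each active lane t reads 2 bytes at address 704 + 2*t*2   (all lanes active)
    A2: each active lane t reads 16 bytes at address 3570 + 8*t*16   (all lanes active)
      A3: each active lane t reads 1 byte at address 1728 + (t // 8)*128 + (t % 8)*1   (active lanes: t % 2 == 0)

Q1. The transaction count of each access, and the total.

A1: 2 transactions
A2: 32 transactions
A3: 2 transactions

Answer: 2,32,2; total 36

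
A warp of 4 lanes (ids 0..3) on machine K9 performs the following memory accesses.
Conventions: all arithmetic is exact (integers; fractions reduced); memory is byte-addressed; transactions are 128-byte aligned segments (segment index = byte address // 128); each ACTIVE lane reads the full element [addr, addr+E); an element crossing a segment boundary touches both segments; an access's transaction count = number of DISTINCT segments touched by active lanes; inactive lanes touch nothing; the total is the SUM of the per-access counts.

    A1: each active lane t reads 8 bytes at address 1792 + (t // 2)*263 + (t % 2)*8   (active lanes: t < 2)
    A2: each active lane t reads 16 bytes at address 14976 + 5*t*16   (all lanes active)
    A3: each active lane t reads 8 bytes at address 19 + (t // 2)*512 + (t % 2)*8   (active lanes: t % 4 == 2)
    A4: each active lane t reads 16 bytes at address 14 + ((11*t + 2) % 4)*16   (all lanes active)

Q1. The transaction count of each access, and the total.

A1: 1 transaction
A2: 2 transactions
A3: 1 transaction
A4: 1 transaction

Answer: 1,2,1,1; total 5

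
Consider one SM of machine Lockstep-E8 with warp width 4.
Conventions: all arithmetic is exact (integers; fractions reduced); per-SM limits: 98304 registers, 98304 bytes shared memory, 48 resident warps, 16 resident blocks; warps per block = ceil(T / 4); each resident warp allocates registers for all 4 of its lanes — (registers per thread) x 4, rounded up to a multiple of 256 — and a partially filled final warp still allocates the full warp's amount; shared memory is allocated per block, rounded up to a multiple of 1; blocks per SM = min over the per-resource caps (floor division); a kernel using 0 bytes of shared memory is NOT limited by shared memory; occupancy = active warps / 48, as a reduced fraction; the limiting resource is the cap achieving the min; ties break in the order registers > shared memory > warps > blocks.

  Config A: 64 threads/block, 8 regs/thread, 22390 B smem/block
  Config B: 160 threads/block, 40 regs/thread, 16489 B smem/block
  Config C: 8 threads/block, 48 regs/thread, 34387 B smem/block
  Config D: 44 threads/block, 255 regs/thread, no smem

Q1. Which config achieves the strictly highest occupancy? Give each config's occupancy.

occupancies: A 1, B 5/6, C 1/12, D 11/12

Answer: A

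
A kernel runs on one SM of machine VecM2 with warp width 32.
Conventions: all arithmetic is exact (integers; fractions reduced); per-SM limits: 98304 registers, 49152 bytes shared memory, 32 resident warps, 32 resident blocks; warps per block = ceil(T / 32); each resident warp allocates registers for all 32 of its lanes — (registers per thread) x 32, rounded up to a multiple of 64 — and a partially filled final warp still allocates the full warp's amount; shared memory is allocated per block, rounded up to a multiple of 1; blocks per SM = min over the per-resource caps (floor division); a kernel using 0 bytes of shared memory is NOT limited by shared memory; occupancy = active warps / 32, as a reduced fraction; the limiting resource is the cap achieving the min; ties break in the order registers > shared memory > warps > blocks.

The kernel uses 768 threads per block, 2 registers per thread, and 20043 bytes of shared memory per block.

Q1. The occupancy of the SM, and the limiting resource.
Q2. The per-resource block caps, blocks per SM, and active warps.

Answer: occupancy 3/4, limited by warps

registers: 64 blocks
shared memory: 2 blocks
warps: 1 block
blocks: 32 blocks

Answer: 1 block, 24 active warps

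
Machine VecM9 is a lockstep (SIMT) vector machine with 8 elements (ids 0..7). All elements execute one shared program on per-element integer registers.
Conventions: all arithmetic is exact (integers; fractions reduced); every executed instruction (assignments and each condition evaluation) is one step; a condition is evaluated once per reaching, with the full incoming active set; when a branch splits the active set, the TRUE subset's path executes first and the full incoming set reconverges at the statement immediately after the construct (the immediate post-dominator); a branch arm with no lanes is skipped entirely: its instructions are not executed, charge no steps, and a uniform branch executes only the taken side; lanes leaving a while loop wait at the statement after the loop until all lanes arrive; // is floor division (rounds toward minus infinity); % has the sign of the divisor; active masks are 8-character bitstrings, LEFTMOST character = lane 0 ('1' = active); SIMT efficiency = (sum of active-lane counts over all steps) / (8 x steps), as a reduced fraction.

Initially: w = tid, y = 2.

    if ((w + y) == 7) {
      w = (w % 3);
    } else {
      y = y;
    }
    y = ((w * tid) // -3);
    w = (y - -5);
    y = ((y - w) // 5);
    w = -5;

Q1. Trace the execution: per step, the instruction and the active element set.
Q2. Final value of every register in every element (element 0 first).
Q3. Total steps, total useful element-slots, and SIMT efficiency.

step 0: eval ((w + y) == 7)          11111111
step 1: w <- (w % 3)                 00000100
step 2: y <- y                       11111011
step 3: y <- ((w * tid) // -3)       11111111
step 4: w <- (y - -5)                11111111
step 5: y <- ((y - w) // 5)          11111111
step 6: w <- -5                      11111111

Answer: 7 steps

w: -5,-5,-5,-5,-5,-5,-5,-5
y: -1,-1,-1,-1,-1,-1,-1,-1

steps = 7; useful = 48; efficiency = 48/56 = 6/7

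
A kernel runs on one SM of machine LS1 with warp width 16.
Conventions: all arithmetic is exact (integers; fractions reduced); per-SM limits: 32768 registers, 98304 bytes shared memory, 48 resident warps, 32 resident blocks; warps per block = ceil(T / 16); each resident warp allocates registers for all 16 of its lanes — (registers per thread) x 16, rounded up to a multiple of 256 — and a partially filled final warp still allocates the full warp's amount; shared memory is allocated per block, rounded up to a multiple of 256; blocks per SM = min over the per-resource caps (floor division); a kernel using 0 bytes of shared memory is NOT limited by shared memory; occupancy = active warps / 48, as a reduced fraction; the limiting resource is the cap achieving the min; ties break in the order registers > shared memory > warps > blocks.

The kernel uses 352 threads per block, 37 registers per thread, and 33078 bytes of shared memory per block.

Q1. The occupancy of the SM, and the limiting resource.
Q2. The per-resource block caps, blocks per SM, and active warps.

Answer: occupancy 11/24, limited by registers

registers: 1 block
shared memory: 2 blocks
warps: 2 blocks
blocks: 32 blocks

Answer: 1 block, 22 active warps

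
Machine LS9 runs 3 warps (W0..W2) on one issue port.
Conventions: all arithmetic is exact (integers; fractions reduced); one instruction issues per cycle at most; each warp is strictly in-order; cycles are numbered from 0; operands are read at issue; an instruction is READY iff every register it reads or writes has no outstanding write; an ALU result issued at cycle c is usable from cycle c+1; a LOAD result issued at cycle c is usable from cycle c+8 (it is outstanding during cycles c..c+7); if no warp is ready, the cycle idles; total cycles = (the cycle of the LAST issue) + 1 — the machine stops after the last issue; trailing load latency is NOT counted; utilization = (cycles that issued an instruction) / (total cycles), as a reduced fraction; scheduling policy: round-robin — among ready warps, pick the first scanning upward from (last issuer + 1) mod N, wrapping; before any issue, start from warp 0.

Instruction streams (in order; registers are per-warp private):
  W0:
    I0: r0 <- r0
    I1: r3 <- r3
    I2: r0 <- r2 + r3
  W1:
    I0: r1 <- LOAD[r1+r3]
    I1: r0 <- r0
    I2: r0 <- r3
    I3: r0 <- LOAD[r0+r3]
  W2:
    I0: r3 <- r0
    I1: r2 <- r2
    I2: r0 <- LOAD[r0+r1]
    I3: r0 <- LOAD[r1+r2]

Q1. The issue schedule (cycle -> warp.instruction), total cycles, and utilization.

cycle 0: W0.I0
cycle 1: W1.I0
cycle 2: W2.I0
cycle 3: W0.I1
cycle 4: W1.I1
cycle 5: W2.I1
cycle 6: W0.I2
cycle 7: W1.I2
cycle 8: W2.I2
cycle 9: W1.I3
cycle 10: idle
cycle 11: idle
cycle 12: idle
cycle 13: idle
cycle 14: idle
cycle 15: idle
cycle 16: W2.I3

Answer: 17 cycles, utilization 11/17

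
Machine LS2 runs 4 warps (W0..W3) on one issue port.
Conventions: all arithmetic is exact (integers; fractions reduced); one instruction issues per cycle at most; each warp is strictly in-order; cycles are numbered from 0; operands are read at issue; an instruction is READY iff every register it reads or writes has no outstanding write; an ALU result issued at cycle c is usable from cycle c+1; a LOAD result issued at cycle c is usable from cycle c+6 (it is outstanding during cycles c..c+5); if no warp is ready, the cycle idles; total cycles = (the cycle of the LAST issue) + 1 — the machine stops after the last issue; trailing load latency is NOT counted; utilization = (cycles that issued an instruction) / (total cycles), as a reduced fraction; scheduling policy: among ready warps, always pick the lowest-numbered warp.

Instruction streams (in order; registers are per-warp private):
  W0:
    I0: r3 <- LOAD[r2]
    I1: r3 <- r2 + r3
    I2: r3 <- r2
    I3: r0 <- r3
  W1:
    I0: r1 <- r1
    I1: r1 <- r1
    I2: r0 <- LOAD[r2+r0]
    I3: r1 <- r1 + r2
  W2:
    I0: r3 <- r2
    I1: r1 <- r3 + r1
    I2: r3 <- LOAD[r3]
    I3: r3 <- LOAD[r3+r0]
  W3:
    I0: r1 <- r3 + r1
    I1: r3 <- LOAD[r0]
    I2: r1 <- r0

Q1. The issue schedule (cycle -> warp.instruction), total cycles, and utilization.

cycle 0: W0.I0
cycle 1: W1.I0
cycle 2: W1.I1
cycle 3: W1.I2
cycle 4: W1.I3
cycle 5: W2.I0
cycle 6: W0.I1
cycle 7: W0.I2
cycle 8: W0.I3
cycle 9: W2.I1
cycle 10: W2.I2
cycle 11: W3.I0
cycle 12: W3.I1
cycle 13: W3.I2
cycle 14: idle
cycle 15: idle
cycle 16: W2.I3

Answer: 17 cycles, utilization 15/17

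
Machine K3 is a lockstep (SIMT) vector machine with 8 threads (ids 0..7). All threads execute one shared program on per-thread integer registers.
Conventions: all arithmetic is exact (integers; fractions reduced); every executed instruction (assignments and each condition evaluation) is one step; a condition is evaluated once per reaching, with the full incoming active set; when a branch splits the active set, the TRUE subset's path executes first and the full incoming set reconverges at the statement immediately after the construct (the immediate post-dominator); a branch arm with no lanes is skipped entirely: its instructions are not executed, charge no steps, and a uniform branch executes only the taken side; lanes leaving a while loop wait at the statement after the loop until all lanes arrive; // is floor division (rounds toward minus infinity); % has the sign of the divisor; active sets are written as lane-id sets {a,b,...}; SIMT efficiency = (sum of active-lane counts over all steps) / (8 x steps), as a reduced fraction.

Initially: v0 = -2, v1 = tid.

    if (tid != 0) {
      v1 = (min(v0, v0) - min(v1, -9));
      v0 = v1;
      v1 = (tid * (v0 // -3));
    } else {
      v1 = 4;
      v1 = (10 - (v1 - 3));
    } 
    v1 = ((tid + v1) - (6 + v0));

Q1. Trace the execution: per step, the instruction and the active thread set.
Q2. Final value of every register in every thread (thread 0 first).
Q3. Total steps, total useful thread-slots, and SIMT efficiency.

step 0: eval (tid != 0)              {0,1,2,3,4,5,6,7}
step 1: v1 <- (min(v0, v0) - min(v1, -9)) {1,2,3,4,5,6,7}
step 2: v0 <- v1                     {1,2,3,4,5,6,7}
step 3: v1 <- (tid * (v0 // -3))     {1,2,3,4,5,6,7}
step 4: v1 <- 4                      {0}
step 5: v1 <- (10 - (v1 - 3))        {0}
step 6: v1 <- ((tid + v1) - (6 + v0)) {0,1,2,3,4,5,6,7}

Answer: 7 steps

v0: -2,7,7,7,7,7,7,7
v1: 5,-15,-17,-19,-21,-23,-25,-27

steps = 7; useful = 39; efficiency = 39/56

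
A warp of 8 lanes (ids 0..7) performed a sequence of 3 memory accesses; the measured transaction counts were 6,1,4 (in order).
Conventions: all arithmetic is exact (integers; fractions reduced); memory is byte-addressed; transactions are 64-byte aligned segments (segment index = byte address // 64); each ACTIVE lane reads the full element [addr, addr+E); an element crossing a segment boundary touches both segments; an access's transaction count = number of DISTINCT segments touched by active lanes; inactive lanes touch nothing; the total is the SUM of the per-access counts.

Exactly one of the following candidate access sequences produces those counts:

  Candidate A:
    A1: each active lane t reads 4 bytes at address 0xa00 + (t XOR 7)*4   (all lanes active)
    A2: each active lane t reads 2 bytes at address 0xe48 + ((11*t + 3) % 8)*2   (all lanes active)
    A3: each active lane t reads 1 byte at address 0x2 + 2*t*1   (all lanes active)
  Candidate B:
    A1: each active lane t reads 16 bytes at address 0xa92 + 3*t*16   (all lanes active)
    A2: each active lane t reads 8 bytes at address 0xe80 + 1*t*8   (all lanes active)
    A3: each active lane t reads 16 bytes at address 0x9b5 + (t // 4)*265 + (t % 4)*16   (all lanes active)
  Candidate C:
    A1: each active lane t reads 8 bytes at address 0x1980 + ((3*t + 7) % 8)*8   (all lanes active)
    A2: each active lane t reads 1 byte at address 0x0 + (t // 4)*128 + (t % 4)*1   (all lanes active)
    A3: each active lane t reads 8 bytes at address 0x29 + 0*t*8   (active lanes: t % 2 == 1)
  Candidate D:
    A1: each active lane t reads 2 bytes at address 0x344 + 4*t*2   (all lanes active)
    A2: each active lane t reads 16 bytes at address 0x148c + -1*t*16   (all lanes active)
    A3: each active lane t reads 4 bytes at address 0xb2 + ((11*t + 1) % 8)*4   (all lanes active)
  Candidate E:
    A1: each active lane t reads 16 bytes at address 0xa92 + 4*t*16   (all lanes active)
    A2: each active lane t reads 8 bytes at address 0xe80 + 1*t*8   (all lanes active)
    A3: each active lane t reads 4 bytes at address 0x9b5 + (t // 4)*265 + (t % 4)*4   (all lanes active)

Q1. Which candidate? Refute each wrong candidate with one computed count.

A: A1 gives 1 transaction, not 6
C: A1 gives 1 transaction, not 6
D: A1 gives 1 transaction, not 6
E: A1 gives 8 transactions, not 6
B: all counts match (6,1,4)

Answer: B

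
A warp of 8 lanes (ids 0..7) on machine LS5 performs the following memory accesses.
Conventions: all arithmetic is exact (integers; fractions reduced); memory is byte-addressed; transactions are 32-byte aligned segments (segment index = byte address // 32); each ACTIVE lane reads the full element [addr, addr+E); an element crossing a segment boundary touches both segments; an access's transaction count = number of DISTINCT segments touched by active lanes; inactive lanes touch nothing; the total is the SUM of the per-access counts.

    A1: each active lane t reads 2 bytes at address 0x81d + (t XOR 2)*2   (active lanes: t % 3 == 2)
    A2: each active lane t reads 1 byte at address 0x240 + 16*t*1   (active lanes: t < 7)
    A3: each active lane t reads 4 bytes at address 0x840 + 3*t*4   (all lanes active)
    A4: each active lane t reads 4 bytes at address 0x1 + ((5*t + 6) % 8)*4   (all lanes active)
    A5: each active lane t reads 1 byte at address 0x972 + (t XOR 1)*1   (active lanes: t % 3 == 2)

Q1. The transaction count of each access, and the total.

A1: 2 transactions
A2: 4 transactions
A3: 3 transactions
A4: 2 transactions
A5: 1 transaction

Answer: 2,4,3,2,1; total 12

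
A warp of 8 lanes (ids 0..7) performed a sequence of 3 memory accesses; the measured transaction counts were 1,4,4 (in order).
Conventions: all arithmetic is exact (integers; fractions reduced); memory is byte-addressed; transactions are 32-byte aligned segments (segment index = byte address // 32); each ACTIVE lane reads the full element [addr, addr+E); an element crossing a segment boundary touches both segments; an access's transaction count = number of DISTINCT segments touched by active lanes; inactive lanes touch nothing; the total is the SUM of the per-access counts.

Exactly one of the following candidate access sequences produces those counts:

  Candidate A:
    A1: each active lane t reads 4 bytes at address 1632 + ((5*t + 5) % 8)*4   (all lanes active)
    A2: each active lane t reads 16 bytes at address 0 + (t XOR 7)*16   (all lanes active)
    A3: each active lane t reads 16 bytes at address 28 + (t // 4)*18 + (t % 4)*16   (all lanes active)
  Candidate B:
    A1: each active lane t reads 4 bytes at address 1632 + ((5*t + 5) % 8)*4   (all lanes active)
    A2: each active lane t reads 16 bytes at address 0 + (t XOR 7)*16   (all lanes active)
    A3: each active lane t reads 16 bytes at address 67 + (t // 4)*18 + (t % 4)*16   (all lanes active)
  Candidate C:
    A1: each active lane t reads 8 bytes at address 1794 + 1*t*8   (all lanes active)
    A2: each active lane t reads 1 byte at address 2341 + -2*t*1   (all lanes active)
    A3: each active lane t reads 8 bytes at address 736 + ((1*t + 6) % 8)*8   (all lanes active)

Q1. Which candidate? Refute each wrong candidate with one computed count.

B: A3 gives 3 transactions, not 4
C: A1 gives 3 transactions, not 1
A: all counts match (1,4,4)

Answer: A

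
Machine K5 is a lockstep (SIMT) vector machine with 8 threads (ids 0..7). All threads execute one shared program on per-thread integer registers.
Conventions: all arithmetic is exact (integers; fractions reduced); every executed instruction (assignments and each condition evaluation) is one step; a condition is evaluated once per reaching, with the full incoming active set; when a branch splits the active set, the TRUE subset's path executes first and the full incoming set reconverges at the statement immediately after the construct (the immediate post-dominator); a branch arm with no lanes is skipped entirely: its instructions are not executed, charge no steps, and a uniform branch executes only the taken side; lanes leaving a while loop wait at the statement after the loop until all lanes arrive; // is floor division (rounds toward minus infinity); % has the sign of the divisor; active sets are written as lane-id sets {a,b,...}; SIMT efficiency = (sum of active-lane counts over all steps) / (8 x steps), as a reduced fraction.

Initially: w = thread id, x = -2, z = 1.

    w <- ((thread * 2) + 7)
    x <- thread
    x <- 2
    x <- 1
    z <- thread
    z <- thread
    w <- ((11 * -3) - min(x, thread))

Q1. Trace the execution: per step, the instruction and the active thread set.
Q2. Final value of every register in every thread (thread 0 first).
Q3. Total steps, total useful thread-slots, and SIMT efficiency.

step 0: w <- ((thread * 2) + 7)      {0,1,2,3,4,5,6,7}
step 1: x <- thread                  {0,1,2,3,4,5,6,7}
step 2: x <- 2                       {0,1,2,3,4,5,6,7}
step 3: x <- 1                       {0,1,2,3,4,5,6,7}
step 4: z <- thread                  {0,1,2,3,4,5,6,7}
step 5: z <- thread                  {0,1,2,3,4,5,6,7}
step 6: w <- ((11 * -3) - min(x, thread)) {0,1,2,3,4,5,6,7}

Answer: 7 steps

w: -33,-34,-34,-34,-34,-34,-34,-34
x: 1,1,1,1,1,1,1,1
z: 0,1,2,3,4,5,6,7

steps = 7; useful = 56; efficiency = 56/56 = 1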